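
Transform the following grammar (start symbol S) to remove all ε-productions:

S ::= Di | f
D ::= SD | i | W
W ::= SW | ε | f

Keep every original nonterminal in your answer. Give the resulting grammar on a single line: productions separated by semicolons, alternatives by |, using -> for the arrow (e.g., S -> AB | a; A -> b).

Nullable set: {D, W}.
S -> Di: D nullable, giving Di | i.
D -> SD: D nullable, giving S | SD.
D -> W: W nullable, giving W.
Drop W -> ε.
W -> SW: W nullable, giving S | SW.
Unchanged (no nullable symbols): S -> f; D -> i; W -> f.

S -> f | i | Di; D -> S | W | i | SD; W -> S | f | SW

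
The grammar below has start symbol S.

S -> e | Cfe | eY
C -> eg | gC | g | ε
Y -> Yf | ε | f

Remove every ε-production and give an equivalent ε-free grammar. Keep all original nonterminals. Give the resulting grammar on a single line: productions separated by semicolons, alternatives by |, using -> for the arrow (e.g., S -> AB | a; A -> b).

S -> e | eY | fe | Cfe; C -> g | eg | gC; Y -> f | Yf

Nullable set: {C, Y}.
S -> Cfe: C nullable, giving Cfe | fe.
S -> eY: Y nullable, giving e | eY.
Drop C -> ε.
C -> gC: C nullable, giving g | gC.
Drop Y -> ε.
Y -> Yf: Y nullable, giving Yf | f.
Unchanged (no nullable symbols): S -> e; C -> eg; C -> g; Y -> f.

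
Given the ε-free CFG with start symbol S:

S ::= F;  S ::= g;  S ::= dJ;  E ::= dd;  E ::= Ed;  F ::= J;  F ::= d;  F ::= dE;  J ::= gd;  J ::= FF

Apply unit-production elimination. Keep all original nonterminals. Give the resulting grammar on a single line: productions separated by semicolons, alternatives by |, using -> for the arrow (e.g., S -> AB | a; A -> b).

S -> d | g | FF | dE | dJ | gd; E -> Ed | dd; F -> d | FF | dE | gd; J -> FF | gd

Unit productions: F->J, S->F.
Unit pairs (A ⇒* B via units): (F,J), (S,F), (S,J).
S: inherits non-unit rules of {F, J, S} → FF | d | dE | dJ | g | gd.
E: inherits non-unit rules of {E} → Ed | dd.
F: inherits non-unit rules of {F, J} → FF | d | dE | gd.
J: inherits non-unit rules of {J} → FF | gd.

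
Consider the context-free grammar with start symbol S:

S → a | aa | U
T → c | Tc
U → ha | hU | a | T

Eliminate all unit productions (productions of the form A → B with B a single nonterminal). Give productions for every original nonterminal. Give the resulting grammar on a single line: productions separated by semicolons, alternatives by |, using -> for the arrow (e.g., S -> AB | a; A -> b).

S -> a | c | Tc | aa | hU | ha; T -> c | Tc; U -> a | c | Tc | hU | ha

Unit productions: S->U, U->T.
Unit pairs (A ⇒* B via units): (S,T), (S,U), (U,T).
S: inherits non-unit rules of {S, T, U} → Tc | a | aa | c | hU | ha.
T: inherits non-unit rules of {T} → Tc | c.
U: inherits non-unit rules of {T, U} → Tc | a | c | hU | ha.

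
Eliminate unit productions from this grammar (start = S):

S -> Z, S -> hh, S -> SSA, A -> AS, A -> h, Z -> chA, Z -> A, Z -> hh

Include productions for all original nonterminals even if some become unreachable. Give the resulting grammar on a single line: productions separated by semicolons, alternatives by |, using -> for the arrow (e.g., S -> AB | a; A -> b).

S -> h | AS | hh | SSA | chA; A -> h | AS; Z -> h | AS | hh | chA

Unit productions: S->Z, Z->A.
Unit pairs (A ⇒* B via units): (S,A), (S,Z), (Z,A).
S: inherits non-unit rules of {A, S, Z} → AS | SSA | chA | h | hh.
A: inherits non-unit rules of {A} → AS | h.
Z: inherits non-unit rules of {A, Z} → AS | chA | h | hh.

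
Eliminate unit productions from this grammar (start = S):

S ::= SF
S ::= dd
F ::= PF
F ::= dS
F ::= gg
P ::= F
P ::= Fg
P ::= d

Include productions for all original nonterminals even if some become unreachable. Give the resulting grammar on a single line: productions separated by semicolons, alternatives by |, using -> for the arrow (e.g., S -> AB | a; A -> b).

S -> SF | dd; F -> PF | dS | gg; P -> d | Fg | PF | dS | gg

Unit productions: P->F.
Unit pairs (A ⇒* B via units): (P,F).
S: inherits non-unit rules of {S} → SF | dd.
F: inherits non-unit rules of {F} → PF | dS | gg.
P: inherits non-unit rules of {F, P} → Fg | PF | d | dS | gg.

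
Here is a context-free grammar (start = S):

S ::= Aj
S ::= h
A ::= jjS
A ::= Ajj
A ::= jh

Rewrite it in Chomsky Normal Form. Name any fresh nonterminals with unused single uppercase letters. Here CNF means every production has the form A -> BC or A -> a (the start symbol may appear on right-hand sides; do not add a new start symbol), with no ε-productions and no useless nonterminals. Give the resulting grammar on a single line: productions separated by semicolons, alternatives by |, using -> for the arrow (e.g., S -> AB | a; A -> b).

No ε-productions.
No unit productions to eliminate.
TERM: introduce C -> h, B -> j and substitute in every rule of length ≥2.
BIN: A -> ABB becomes A -> AD, D -> BB; A -> BBS becomes A -> BE, E -> BS.

S -> h | AB; A -> AD | BC | BE; B -> j; C -> h; D -> BB; E -> BS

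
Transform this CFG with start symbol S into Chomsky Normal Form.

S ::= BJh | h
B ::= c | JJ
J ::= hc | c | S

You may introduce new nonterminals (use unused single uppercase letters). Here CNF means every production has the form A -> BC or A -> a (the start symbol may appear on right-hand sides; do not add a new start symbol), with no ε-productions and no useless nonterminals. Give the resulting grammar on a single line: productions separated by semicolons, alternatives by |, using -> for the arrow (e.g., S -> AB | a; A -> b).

S -> h | BE; A -> h; B -> c | JJ; C -> c; D -> JA; E -> JA; J -> c | h | AC | BD

No ε-productions.
After unit-elimination: S -> h | BJh; B -> c | JJ; J -> c | h | hc | BJh.
TERM: introduce C -> c, A -> h and substitute in every rule of length ≥2.
BIN: J -> BJA becomes J -> BD, D -> JA; S -> BJA becomes S -> BE, E -> JA.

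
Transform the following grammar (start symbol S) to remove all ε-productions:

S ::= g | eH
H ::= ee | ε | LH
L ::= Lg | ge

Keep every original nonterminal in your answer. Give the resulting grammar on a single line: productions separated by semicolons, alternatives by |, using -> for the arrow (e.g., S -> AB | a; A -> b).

Nullable set: {H}.
S -> eH: H nullable, giving e | eH.
Drop H -> ε.
H -> LH: H nullable, giving L | LH.
Unchanged (no nullable symbols): S -> g; H -> ee; L -> Lg; L -> ge.

S -> e | g | eH; H -> L | LH | ee; L -> Lg | ge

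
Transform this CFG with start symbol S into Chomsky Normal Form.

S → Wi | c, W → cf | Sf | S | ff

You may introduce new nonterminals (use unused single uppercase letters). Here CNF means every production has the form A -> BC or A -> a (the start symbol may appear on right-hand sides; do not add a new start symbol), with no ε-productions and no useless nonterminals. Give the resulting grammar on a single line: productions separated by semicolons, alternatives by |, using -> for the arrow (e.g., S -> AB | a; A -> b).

No ε-productions.
After unit-elimination: S -> c | Wi; W -> c | Sf | Wi | cf | ff.
TERM: introduce C -> c, B -> f, A -> i and substitute in every rule of length ≥2.

S -> c | WA; A -> i; B -> f; C -> c; W -> c | BB | CB | SB | WA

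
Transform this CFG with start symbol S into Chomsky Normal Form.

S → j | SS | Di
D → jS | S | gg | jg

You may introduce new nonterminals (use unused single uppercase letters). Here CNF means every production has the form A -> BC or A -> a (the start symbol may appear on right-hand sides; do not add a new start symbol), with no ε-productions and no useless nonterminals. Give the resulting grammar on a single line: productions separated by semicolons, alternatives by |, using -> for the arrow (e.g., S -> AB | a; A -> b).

S -> j | DA | SS; A -> i; B -> g; C -> j; D -> j | BB | CB | CS | DA | SS

No ε-productions.
After unit-elimination: S -> j | Di | SS; D -> j | Di | SS | gg | jS | jg.
TERM: introduce B -> g, A -> i, C -> j and substitute in every rule of length ≥2.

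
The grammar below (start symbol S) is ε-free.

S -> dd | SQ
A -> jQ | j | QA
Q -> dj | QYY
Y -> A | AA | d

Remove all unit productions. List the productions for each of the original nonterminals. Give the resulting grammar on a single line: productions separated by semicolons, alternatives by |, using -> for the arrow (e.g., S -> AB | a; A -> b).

Unit productions: Y->A.
Unit pairs (A ⇒* B via units): (Y,A).
S: inherits non-unit rules of {S} → SQ | dd.
A: inherits non-unit rules of {A} → QA | j | jQ.
Q: inherits non-unit rules of {Q} → QYY | dj.
Y: inherits non-unit rules of {A, Y} → AA | QA | d | j | jQ.

S -> SQ | dd; A -> j | QA | jQ; Q -> dj | QYY; Y -> d | j | AA | QA | jQ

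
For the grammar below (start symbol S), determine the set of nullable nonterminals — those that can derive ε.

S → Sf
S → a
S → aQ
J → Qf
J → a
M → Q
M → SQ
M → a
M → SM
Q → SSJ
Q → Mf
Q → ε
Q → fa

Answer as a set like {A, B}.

Directly nullable (have an ε-rule): {Q}.
M is nullable via M -> Q (every symbol on the right is already known nullable).
Not nullable: J, S — each has a terminal in every rule's right-hand side or depends on a non-nullable symbol.

{M, Q}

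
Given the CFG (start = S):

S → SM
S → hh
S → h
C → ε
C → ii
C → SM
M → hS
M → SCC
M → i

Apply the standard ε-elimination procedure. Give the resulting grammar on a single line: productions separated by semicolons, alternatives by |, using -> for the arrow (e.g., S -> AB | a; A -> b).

Nullable set: {C}.
Drop C -> ε.
M -> SCC: C, C nullable, giving S | SC | SCC.
Unchanged (no nullable symbols): S -> SM; S -> h; S -> hh; C -> SM; C -> ii; M -> hS; M -> i.

S -> h | SM | hh; C -> SM | ii; M -> S | i | SC | hS | SCC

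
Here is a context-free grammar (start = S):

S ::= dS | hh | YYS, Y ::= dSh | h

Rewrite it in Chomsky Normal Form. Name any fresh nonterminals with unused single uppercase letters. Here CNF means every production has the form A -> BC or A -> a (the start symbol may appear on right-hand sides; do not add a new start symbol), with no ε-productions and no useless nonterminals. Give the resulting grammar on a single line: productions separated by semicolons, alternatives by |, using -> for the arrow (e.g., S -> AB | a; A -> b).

No ε-productions.
No unit productions to eliminate.
TERM: introduce A -> d, B -> h and substitute in every rule of length ≥2.
BIN: S -> YYS becomes S -> YC, C -> YS; Y -> ASB becomes Y -> AD, D -> SB.

S -> AS | BB | YC; A -> d; B -> h; C -> YS; D -> SB; Y -> h | AD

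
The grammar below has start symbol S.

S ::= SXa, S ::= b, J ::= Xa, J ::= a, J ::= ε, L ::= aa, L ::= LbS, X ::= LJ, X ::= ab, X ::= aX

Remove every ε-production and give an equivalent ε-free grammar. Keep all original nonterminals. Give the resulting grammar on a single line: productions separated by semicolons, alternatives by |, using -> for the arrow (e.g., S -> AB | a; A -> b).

S -> b | SXa; J -> a | Xa; L -> aa | LbS; X -> L | LJ | aX | ab

Nullable set: {J}.
Drop J -> ε.
X -> LJ: J nullable, giving L | LJ.
Unchanged (no nullable symbols): S -> SXa; S -> b; J -> Xa; J -> a; L -> LbS; L -> aa; X -> aX; X -> ab.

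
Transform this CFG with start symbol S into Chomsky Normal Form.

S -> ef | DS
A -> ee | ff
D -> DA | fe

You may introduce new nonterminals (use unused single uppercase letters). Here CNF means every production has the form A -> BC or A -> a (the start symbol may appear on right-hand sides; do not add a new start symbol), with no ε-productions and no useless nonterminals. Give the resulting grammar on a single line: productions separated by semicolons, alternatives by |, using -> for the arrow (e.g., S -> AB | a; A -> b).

No ε-productions.
No unit productions to eliminate.
TERM: introduce B -> e, C -> f and substitute in every rule of length ≥2.

S -> BC | DS; A -> BB | CC; B -> e; C -> f; D -> CB | DA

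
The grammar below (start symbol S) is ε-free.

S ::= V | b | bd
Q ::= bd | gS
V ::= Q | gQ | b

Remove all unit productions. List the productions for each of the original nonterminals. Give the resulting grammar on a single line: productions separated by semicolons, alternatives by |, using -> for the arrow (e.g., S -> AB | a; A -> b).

S -> b | bd | gQ | gS; Q -> bd | gS; V -> b | bd | gQ | gS

Unit productions: S->V, V->Q.
Unit pairs (A ⇒* B via units): (S,Q), (S,V), (V,Q).
S: inherits non-unit rules of {Q, S, V} → b | bd | gQ | gS.
Q: inherits non-unit rules of {Q} → bd | gS.
V: inherits non-unit rules of {Q, V} → b | bd | gQ | gS.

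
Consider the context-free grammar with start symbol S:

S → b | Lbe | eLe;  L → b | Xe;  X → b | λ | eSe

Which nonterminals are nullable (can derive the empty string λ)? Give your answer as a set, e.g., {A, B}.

Directly nullable (have an ε-rule): {X}.
Not nullable: L, S — each has a terminal in every rule's right-hand side or depends on a non-nullable symbol.

{X}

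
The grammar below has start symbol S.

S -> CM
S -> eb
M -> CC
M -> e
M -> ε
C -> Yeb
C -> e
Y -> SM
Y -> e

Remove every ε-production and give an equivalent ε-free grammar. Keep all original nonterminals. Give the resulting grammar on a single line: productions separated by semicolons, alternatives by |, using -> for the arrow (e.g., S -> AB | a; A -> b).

S -> C | CM | eb; C -> e | Yeb; M -> e | CC; Y -> S | e | SM

Nullable set: {M}.
S -> CM: M nullable, giving C | CM.
Drop M -> ε.
Y -> SM: M nullable, giving S | SM.
Unchanged (no nullable symbols): S -> eb; C -> Yeb; C -> e; M -> CC; M -> e; Y -> e.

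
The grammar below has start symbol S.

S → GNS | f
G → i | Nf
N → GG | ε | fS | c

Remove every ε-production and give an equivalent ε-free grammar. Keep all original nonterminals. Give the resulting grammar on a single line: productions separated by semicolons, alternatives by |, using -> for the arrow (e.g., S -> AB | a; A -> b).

Nullable set: {N}.
S -> GNS: N nullable, giving GNS | GS.
G -> Nf: N nullable, giving Nf | f.
Drop N -> ε.
Unchanged (no nullable symbols): S -> f; G -> i; N -> GG; N -> c; N -> fS.

S -> f | GS | GNS; G -> f | i | Nf; N -> c | GG | fS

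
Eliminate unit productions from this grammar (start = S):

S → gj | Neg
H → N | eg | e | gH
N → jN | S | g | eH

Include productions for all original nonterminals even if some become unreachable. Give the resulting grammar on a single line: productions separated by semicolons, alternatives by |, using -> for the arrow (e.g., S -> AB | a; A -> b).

S -> gj | Neg; H -> e | g | eH | eg | gH | gj | jN | Neg; N -> g | eH | gj | jN | Neg

Unit productions: H->N, N->S.
Unit pairs (A ⇒* B via units): (H,N), (H,S), (N,S).
S: inherits non-unit rules of {S} → Neg | gj.
H: inherits non-unit rules of {H, N, S} → Neg | e | eH | eg | g | gH | gj | jN.
N: inherits non-unit rules of {N, S} → Neg | eH | g | gj | jN.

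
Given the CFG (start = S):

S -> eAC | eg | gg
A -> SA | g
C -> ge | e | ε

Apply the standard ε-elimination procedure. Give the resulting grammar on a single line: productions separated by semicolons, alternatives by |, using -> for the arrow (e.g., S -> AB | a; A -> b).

S -> eA | eg | gg | eAC; A -> g | SA; C -> e | ge

Nullable set: {C}.
S -> eAC: C nullable, giving eA | eAC.
Drop C -> ε.
Unchanged (no nullable symbols): S -> eg; S -> gg; A -> SA; A -> g; C -> e; C -> ge.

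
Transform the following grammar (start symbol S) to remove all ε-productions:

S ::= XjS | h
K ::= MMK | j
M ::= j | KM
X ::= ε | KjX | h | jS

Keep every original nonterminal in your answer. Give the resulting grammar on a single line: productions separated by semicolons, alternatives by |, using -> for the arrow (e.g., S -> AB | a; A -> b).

Nullable set: {X}.
S -> XjS: X nullable, giving XjS | jS.
Drop X -> ε.
X -> KjX: X nullable, giving Kj | KjX.
Unchanged (no nullable symbols): S -> h; K -> MMK; K -> j; M -> KM; M -> j; X -> h; X -> jS.

S -> h | jS | XjS; K -> j | MMK; M -> j | KM; X -> h | Kj | jS | KjX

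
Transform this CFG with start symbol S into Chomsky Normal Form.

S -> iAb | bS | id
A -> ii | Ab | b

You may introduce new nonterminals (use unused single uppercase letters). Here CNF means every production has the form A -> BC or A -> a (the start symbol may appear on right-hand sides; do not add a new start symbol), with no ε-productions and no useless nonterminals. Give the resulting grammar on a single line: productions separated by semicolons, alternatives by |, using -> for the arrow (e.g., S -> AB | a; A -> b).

S -> BS | CD | CE; A -> b | AB | CC; B -> b; C -> i; D -> d; E -> AB

No ε-productions.
No unit productions to eliminate.
TERM: introduce B -> b, D -> d, C -> i and substitute in every rule of length ≥2.
BIN: S -> CAB becomes S -> CE, E -> AB.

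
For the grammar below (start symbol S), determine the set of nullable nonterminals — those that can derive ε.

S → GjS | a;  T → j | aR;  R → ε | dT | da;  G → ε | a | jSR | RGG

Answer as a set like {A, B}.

Directly nullable (have an ε-rule): {G, R}.
Not nullable: S, T — each has a terminal in every rule's right-hand side or depends on a non-nullable symbol.

{G, R}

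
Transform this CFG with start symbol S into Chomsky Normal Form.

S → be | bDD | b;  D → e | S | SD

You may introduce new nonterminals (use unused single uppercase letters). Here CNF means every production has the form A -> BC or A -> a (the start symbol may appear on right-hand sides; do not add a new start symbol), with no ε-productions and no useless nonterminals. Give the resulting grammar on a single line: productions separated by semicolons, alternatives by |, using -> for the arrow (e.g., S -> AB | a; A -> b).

No ε-productions.
After unit-elimination: S -> b | be | bDD; D -> b | e | SD | be | bDD.
TERM: introduce A -> b, B -> e and substitute in every rule of length ≥2.
BIN: D -> ADD becomes D -> AC, C -> DD; S -> ADD becomes S -> AE, E -> DD.

S -> b | AB | AE; A -> b; B -> e; C -> DD; D -> b | e | AB | AC | SD; E -> DD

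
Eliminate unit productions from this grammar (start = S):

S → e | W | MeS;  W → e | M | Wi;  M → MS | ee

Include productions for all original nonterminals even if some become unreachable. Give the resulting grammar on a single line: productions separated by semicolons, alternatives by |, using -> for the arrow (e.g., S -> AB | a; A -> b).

S -> e | MS | Wi | ee | MeS; M -> MS | ee; W -> e | MS | Wi | ee

Unit productions: S->W, W->M.
Unit pairs (A ⇒* B via units): (S,M), (S,W), (W,M).
S: inherits non-unit rules of {M, S, W} → MS | MeS | Wi | e | ee.
M: inherits non-unit rules of {M} → MS | ee.
W: inherits non-unit rules of {M, W} → MS | Wi | e | ee.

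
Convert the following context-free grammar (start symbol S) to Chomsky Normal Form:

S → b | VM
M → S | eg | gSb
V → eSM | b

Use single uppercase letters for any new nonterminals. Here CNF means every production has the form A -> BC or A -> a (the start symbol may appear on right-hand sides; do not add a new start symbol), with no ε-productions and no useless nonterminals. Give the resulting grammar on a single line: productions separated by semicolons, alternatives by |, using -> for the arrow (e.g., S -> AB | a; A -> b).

No ε-productions.
After unit-elimination: S -> b | VM; M -> b | VM | eg | gSb; V -> b | eSM.
TERM: introduce C -> b, A -> e, B -> g and substitute in every rule of length ≥2.
BIN: M -> BSC becomes M -> BD, D -> SC; V -> ASM becomes V -> AE, E -> SM.

S -> b | VM; A -> e; B -> g; C -> b; D -> SC; E -> SM; M -> b | AB | BD | VM; V -> b | AE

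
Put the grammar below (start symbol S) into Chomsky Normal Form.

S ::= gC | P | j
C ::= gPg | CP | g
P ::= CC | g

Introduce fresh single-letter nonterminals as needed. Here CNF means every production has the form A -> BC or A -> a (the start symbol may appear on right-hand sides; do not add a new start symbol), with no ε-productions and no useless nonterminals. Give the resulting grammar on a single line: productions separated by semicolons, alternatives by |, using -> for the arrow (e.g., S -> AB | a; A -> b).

S -> g | j | AC | CC; A -> g; B -> PA; C -> g | AB | CP; P -> g | CC

No ε-productions.
After unit-elimination: S -> g | j | CC | gC; C -> g | CP | gPg; P -> g | CC.
TERM: introduce A -> g and substitute in every rule of length ≥2.
BIN: C -> APA becomes C -> AB, B -> PA.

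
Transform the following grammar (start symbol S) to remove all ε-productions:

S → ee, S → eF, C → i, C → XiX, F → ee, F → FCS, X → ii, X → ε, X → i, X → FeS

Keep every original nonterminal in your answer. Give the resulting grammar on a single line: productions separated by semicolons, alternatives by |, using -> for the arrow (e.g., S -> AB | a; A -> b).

S -> eF | ee; C -> i | Xi | iX | XiX; F -> ee | FCS; X -> i | ii | FeS

Nullable set: {X}.
C -> XiX: X, X nullable, giving Xi | XiX | i | iX.
Drop X -> ε.
Unchanged (no nullable symbols): S -> eF; S -> ee; C -> i; F -> FCS; F -> ee; X -> FeS; X -> i; X -> ii.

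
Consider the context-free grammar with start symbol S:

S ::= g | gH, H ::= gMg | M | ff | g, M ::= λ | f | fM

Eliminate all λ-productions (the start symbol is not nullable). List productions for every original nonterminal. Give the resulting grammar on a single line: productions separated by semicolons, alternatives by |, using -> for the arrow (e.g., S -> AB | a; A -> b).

Nullable set: {H, M}.
S -> gH: H nullable, giving g | gH.
H -> M: M nullable, giving M.
H -> gMg: M nullable, giving gMg | gg.
Drop M -> λ.
M -> fM: M nullable, giving f | fM.
Unchanged (no nullable symbols): S -> g; H -> ff; H -> g; M -> f.

S -> g | gH; H -> M | g | ff | gg | gMg; M -> f | fM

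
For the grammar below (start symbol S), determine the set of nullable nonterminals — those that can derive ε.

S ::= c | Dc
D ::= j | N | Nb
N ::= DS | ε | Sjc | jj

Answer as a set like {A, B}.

Directly nullable (have an ε-rule): {N}.
D is nullable via D -> N (every symbol on the right is already known nullable).
Not nullable: S — each has a terminal in every rule's right-hand side or depends on a non-nullable symbol.

{D, N}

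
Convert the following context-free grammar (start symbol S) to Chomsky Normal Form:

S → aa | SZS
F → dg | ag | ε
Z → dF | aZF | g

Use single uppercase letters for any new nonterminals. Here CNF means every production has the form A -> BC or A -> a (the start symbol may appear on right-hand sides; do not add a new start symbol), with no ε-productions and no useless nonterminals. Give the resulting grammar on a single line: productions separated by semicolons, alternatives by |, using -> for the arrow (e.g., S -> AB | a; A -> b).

S -> AA | SD; A -> a; B -> g; C -> d; D -> ZS; E -> ZF; F -> AB | CB; Z -> d | g | AE | AZ | CF

Nullable: {F}; after ε-elimination: S -> aa | SZS; F -> ag | dg; Z -> d | g | aZ | dF | aZF.
No unit productions to eliminate.
TERM: introduce A -> a, C -> d, B -> g and substitute in every rule of length ≥2.
BIN: S -> SZS becomes S -> SD, D -> ZS; Z -> AZF becomes Z -> AE, E -> ZF.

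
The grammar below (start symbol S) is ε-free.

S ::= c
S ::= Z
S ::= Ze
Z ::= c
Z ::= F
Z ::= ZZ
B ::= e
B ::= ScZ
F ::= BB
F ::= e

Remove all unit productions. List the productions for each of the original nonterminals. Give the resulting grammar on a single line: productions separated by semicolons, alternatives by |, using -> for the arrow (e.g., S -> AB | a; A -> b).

S -> c | e | BB | ZZ | Ze; B -> e | ScZ; F -> e | BB; Z -> c | e | BB | ZZ

Unit productions: S->Z, Z->F.
Unit pairs (A ⇒* B via units): (S,F), (S,Z), (Z,F).
S: inherits non-unit rules of {F, S, Z} → BB | ZZ | Ze | c | e.
B: inherits non-unit rules of {B} → ScZ | e.
F: inherits non-unit rules of {F} → BB | e.
Z: inherits non-unit rules of {F, Z} → BB | ZZ | c | e.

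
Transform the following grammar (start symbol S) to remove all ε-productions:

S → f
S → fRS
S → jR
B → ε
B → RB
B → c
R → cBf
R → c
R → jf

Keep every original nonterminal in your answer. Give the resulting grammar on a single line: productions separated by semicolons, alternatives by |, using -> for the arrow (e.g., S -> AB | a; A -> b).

S -> f | jR | fRS; B -> R | c | RB; R -> c | cf | jf | cBf

Nullable set: {B}.
Drop B -> ε.
B -> RB: B nullable, giving R | RB.
R -> cBf: B nullable, giving cBf | cf.
Unchanged (no nullable symbols): S -> f; S -> fRS; S -> jR; B -> c; R -> c; R -> jf.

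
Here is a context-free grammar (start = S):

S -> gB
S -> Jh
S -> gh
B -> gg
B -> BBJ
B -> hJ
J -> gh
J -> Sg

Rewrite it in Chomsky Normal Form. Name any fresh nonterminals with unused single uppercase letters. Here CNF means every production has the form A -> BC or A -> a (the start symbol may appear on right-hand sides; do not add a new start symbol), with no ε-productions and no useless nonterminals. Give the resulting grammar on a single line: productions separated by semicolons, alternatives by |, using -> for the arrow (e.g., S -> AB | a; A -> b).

No ε-productions.
No unit productions to eliminate.
TERM: introduce A -> g, C -> h and substitute in every rule of length ≥2.
BIN: B -> BBJ becomes B -> BD, D -> BJ.

S -> AB | AC | JC; A -> g; B -> AA | BD | CJ; C -> h; D -> BJ; J -> AC | SA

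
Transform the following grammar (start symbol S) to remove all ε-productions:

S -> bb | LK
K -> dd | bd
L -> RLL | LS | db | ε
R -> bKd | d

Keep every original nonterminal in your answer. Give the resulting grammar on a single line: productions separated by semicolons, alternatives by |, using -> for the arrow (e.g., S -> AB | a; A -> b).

Nullable set: {L}.
S -> LK: L nullable, giving K | LK.
Drop L -> ε.
L -> LS: L nullable, giving LS | S.
L -> RLL: L, L nullable, giving R | RL | RLL.
Unchanged (no nullable symbols): S -> bb; K -> bd; K -> dd; L -> db; R -> bKd; R -> d.

S -> K | LK | bb; K -> bd | dd; L -> R | S | LS | RL | db | RLL; R -> d | bKd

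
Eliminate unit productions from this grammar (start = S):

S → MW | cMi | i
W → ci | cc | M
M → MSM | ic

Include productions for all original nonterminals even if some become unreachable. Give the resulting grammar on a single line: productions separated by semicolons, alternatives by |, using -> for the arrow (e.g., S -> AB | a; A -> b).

Unit productions: W->M.
Unit pairs (A ⇒* B via units): (W,M).
S: inherits non-unit rules of {S} → MW | cMi | i.
M: inherits non-unit rules of {M} → MSM | ic.
W: inherits non-unit rules of {M, W} → MSM | cc | ci | ic.

S -> i | MW | cMi; M -> ic | MSM; W -> cc | ci | ic | MSM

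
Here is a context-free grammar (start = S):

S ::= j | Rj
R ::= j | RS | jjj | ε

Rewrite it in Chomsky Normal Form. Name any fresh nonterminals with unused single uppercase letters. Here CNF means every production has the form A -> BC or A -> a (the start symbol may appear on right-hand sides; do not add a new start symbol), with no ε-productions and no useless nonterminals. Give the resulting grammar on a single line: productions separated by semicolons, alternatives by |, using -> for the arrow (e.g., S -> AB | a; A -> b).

Nullable: {R}; after ε-elimination: S -> j | Rj; R -> S | j | RS | jjj.
After unit-elimination: S -> j | Rj; R -> j | RS | Rj | jjj.
TERM: introduce A -> j and substitute in every rule of length ≥2.
BIN: R -> AAA becomes R -> AB, B -> AA.

S -> j | RA; A -> j; B -> AA; R -> j | AB | RA | RS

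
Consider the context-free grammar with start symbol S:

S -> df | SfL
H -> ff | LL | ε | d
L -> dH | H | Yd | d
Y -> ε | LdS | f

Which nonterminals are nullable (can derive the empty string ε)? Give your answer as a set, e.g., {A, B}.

{H, L, Y}

Directly nullable (have an ε-rule): {H, Y}.
L is nullable via L -> H (every symbol on the right is already known nullable).
Not nullable: S — each has a terminal in every rule's right-hand side or depends on a non-nullable symbol.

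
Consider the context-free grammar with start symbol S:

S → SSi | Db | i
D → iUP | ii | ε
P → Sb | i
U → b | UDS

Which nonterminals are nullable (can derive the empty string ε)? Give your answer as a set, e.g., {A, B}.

{D}

Directly nullable (have an ε-rule): {D}.
Not nullable: P, S, U — each has a terminal in every rule's right-hand side or depends on a non-nullable symbol.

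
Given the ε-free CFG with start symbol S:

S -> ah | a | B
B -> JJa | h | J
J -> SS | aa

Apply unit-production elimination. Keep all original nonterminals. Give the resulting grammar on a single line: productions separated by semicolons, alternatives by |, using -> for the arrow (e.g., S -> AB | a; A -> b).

Unit productions: B->J, S->B.
Unit pairs (A ⇒* B via units): (B,J), (S,B), (S,J).
S: inherits non-unit rules of {B, J, S} → JJa | SS | a | aa | ah | h.
B: inherits non-unit rules of {B, J} → JJa | SS | aa | h.
J: inherits non-unit rules of {J} → SS | aa.

S -> a | h | SS | aa | ah | JJa; B -> h | SS | aa | JJa; J -> SS | aa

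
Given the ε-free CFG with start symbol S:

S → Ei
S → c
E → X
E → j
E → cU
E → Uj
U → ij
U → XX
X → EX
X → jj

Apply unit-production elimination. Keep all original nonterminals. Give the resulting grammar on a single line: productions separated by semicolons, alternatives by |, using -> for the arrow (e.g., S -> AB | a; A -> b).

S -> c | Ei; E -> j | EX | Uj | cU | jj; U -> XX | ij; X -> EX | jj

Unit productions: E->X.
Unit pairs (A ⇒* B via units): (E,X).
S: inherits non-unit rules of {S} → Ei | c.
E: inherits non-unit rules of {E, X} → EX | Uj | cU | j | jj.
U: inherits non-unit rules of {U} → XX | ij.
X: inherits non-unit rules of {X} → EX | jj.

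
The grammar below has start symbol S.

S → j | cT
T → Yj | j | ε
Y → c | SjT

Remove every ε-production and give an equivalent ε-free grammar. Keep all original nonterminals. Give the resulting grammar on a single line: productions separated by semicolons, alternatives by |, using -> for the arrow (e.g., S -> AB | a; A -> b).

S -> c | j | cT; T -> j | Yj; Y -> c | Sj | SjT

Nullable set: {T}.
S -> cT: T nullable, giving c | cT.
Drop T -> ε.
Y -> SjT: T nullable, giving Sj | SjT.
Unchanged (no nullable symbols): S -> j; T -> Yj; T -> j; Y -> c.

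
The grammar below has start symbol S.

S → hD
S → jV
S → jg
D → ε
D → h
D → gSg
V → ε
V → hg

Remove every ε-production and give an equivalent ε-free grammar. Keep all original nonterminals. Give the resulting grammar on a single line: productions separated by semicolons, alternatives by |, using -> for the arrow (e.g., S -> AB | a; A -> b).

S -> h | j | hD | jV | jg; D -> h | gSg; V -> hg

Nullable set: {D, V}.
S -> hD: D nullable, giving h | hD.
S -> jV: V nullable, giving j | jV.
Drop D -> ε.
Drop V -> ε.
Unchanged (no nullable symbols): S -> jg; D -> gSg; D -> h; V -> hg.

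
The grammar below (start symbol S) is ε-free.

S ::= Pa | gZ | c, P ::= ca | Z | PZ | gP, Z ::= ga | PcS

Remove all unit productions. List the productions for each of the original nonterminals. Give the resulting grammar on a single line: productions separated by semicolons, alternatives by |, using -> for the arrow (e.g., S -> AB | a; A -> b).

S -> c | Pa | gZ; P -> PZ | ca | gP | ga | PcS; Z -> ga | PcS

Unit productions: P->Z.
Unit pairs (A ⇒* B via units): (P,Z).
S: inherits non-unit rules of {S} → Pa | c | gZ.
P: inherits non-unit rules of {P, Z} → PZ | PcS | ca | gP | ga.
Z: inherits non-unit rules of {Z} → PcS | ga.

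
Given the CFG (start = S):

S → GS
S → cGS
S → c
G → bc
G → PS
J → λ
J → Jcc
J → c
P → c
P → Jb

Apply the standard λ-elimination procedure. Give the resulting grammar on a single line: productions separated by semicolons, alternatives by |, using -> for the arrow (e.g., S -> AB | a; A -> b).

Nullable set: {J}.
Drop J -> λ.
J -> Jcc: J nullable, giving Jcc | cc.
P -> Jb: J nullable, giving Jb | b.
Unchanged (no nullable symbols): S -> GS; S -> c; S -> cGS; G -> PS; G -> bc; J -> c; P -> c.

S -> c | GS | cGS; G -> PS | bc; J -> c | cc | Jcc; P -> b | c | Jb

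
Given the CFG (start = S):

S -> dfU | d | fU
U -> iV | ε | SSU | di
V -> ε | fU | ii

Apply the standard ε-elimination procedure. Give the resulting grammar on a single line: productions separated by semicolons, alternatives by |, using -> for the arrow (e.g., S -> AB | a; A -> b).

S -> d | f | df | fU | dfU; U -> i | SS | di | iV | SSU; V -> f | fU | ii

Nullable set: {U, V}.
S -> dfU: U nullable, giving df | dfU.
S -> fU: U nullable, giving f | fU.
Drop U -> ε.
U -> SSU: U nullable, giving SS | SSU.
U -> iV: V nullable, giving i | iV.
Drop V -> ε.
V -> fU: U nullable, giving f | fU.
Unchanged (no nullable symbols): S -> d; U -> di; V -> ii.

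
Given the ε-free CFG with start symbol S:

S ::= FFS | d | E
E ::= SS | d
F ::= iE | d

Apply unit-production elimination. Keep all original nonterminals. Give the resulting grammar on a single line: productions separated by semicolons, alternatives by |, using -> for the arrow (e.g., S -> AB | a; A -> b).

Unit productions: S->E.
Unit pairs (A ⇒* B via units): (S,E).
S: inherits non-unit rules of {E, S} → FFS | SS | d.
E: inherits non-unit rules of {E} → SS | d.
F: inherits non-unit rules of {F} → d | iE.

S -> d | SS | FFS; E -> d | SS; F -> d | iE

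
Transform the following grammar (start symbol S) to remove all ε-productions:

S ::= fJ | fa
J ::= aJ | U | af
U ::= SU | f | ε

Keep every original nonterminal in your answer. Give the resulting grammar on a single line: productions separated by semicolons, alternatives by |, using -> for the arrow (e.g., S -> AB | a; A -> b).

Nullable set: {J, U}.
S -> fJ: J nullable, giving f | fJ.
J -> U: U nullable, giving U.
J -> aJ: J nullable, giving a | aJ.
Drop U -> ε.
U -> SU: U nullable, giving S | SU.
Unchanged (no nullable symbols): S -> fa; J -> af; U -> f.

S -> f | fJ | fa; J -> U | a | aJ | af; U -> S | f | SU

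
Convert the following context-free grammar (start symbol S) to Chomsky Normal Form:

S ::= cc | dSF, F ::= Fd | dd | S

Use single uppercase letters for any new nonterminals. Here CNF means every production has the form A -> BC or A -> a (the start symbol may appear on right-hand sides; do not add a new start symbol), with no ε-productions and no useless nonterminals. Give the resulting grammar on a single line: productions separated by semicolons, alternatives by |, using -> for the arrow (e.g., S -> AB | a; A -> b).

No ε-productions.
After unit-elimination: S -> cc | dSF; F -> Fd | cc | dd | dSF.
TERM: introduce B -> c, A -> d and substitute in every rule of length ≥2.
BIN: F -> ASF becomes F -> AC, C -> SF; S -> ASF becomes S -> AD, D -> SF.

S -> AD | BB; A -> d; B -> c; C -> SF; D -> SF; F -> AA | AC | BB | FA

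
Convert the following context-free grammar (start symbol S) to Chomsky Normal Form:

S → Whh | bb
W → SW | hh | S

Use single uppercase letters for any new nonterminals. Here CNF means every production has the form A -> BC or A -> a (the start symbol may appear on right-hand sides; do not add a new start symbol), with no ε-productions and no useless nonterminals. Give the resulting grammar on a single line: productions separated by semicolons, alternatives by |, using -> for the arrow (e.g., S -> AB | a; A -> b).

No ε-productions.
After unit-elimination: S -> bb | Whh; W -> SW | bb | hh | Whh.
TERM: introduce B -> b, A -> h and substitute in every rule of length ≥2.
BIN: S -> WAA becomes S -> WC, C -> AA; W -> WAA becomes W -> WD, D -> AA.

S -> BB | WC; A -> h; B -> b; C -> AA; D -> AA; W -> AA | BB | SW | WD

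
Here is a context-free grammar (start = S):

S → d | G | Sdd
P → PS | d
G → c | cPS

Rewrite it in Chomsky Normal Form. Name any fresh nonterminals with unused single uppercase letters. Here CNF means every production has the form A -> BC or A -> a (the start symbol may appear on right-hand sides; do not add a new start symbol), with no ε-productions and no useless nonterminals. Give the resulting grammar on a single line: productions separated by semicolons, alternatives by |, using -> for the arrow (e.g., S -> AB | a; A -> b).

No ε-productions.
After unit-elimination: S -> c | d | Sdd | cPS; G -> c | cPS; P -> d | PS.
TERM: introduce A -> c, B -> d and substitute in every rule of length ≥2.
BIN: G -> APS becomes G -> AC, C -> PS; S -> APS becomes S -> AD, D -> PS; S -> SBB becomes S -> SE, E -> BB.
Drop unreachable/unproductive: G.

S -> c | d | AD | SE; A -> c; B -> d; D -> PS; E -> BB; P -> d | PS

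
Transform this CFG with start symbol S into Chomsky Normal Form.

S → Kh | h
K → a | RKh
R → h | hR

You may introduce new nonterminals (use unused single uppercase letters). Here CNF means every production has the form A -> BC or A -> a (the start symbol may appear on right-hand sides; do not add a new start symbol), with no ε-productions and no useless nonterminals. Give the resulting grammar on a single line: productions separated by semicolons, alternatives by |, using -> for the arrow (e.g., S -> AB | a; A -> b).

No ε-productions.
No unit productions to eliminate.
TERM: introduce A -> h and substitute in every rule of length ≥2.
BIN: K -> RKA becomes K -> RB, B -> KA.

S -> h | KA; A -> h; B -> KA; K -> a | RB; R -> h | AR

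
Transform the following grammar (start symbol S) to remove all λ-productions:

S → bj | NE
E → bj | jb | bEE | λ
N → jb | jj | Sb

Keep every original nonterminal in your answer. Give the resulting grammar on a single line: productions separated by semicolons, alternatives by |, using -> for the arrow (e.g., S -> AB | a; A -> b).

Nullable set: {E}.
S -> NE: E nullable, giving N | NE.
Drop E -> λ.
E -> bEE: E, E nullable, giving b | bE | bEE.
Unchanged (no nullable symbols): S -> bj; E -> bj; E -> jb; N -> Sb; N -> jb; N -> jj.

S -> N | NE | bj; E -> b | bE | bj | jb | bEE; N -> Sb | jb | jj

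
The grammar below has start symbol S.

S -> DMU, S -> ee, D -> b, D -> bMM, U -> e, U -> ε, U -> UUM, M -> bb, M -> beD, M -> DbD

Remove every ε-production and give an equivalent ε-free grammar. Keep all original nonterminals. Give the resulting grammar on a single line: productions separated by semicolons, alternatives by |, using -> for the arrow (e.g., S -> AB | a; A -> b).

Nullable set: {U}.
S -> DMU: U nullable, giving DM | DMU.
Drop U -> ε.
U -> UUM: U, U nullable, giving M | UM | UUM.
Unchanged (no nullable symbols): S -> ee; D -> b; D -> bMM; M -> DbD; M -> bb; M -> beD; U -> e.

S -> DM | ee | DMU; D -> b | bMM; M -> bb | DbD | beD; U -> M | e | UM | UUM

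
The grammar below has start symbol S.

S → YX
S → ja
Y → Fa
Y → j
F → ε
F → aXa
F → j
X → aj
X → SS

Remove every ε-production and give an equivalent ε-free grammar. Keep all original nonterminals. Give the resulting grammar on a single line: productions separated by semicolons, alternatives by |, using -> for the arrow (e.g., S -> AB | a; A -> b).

S -> YX | ja; F -> j | aXa; X -> SS | aj; Y -> a | j | Fa

Nullable set: {F}.
Drop F -> ε.
Y -> Fa: F nullable, giving Fa | a.
Unchanged (no nullable symbols): S -> YX; S -> ja; F -> aXa; F -> j; X -> SS; X -> aj; Y -> j.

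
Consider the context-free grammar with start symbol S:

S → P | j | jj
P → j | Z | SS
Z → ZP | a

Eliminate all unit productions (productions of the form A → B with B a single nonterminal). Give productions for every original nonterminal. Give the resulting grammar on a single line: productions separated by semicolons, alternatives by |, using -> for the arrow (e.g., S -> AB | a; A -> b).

S -> a | j | SS | ZP | jj; P -> a | j | SS | ZP; Z -> a | ZP

Unit productions: P->Z, S->P.
Unit pairs (A ⇒* B via units): (P,Z), (S,P), (S,Z).
S: inherits non-unit rules of {P, S, Z} → SS | ZP | a | j | jj.
P: inherits non-unit rules of {P, Z} → SS | ZP | a | j.
Z: inherits non-unit rules of {Z} → ZP | a.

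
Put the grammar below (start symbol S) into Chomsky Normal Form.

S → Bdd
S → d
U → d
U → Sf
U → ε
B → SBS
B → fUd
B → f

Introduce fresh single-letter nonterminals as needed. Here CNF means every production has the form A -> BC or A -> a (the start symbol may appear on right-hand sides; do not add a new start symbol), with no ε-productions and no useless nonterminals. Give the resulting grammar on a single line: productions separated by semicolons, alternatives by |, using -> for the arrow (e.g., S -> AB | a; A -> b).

Nullable: {U}; after ε-elimination: S -> d | Bdd; B -> f | fd | SBS | fUd; U -> d | Sf.
No unit productions to eliminate.
TERM: introduce C -> d, A -> f and substitute in every rule of length ≥2.
BIN: B -> AUC becomes B -> AD, D -> UC; B -> SBS becomes B -> SE, E -> BS; S -> BCC becomes S -> BF, F -> CC.

S -> d | BF; A -> f; B -> f | AC | AD | SE; C -> d; D -> UC; E -> BS; F -> CC; U -> d | SA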